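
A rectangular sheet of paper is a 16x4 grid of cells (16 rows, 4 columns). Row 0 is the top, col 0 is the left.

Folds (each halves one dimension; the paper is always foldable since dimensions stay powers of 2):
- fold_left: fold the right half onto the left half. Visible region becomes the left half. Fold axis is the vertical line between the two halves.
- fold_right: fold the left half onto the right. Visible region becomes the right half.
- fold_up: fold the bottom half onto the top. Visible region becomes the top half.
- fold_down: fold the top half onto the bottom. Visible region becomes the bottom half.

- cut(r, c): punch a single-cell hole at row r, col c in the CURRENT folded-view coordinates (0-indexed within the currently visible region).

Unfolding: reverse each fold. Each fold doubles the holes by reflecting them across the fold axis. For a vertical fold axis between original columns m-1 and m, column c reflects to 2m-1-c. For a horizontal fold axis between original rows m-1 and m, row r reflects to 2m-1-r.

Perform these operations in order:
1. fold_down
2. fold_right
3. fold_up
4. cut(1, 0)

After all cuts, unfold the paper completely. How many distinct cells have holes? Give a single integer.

Op 1 fold_down: fold axis h@8; visible region now rows[8,16) x cols[0,4) = 8x4
Op 2 fold_right: fold axis v@2; visible region now rows[8,16) x cols[2,4) = 8x2
Op 3 fold_up: fold axis h@12; visible region now rows[8,12) x cols[2,4) = 4x2
Op 4 cut(1, 0): punch at orig (9,2); cuts so far [(9, 2)]; region rows[8,12) x cols[2,4) = 4x2
Unfold 1 (reflect across h@12): 2 holes -> [(9, 2), (14, 2)]
Unfold 2 (reflect across v@2): 4 holes -> [(9, 1), (9, 2), (14, 1), (14, 2)]
Unfold 3 (reflect across h@8): 8 holes -> [(1, 1), (1, 2), (6, 1), (6, 2), (9, 1), (9, 2), (14, 1), (14, 2)]

Answer: 8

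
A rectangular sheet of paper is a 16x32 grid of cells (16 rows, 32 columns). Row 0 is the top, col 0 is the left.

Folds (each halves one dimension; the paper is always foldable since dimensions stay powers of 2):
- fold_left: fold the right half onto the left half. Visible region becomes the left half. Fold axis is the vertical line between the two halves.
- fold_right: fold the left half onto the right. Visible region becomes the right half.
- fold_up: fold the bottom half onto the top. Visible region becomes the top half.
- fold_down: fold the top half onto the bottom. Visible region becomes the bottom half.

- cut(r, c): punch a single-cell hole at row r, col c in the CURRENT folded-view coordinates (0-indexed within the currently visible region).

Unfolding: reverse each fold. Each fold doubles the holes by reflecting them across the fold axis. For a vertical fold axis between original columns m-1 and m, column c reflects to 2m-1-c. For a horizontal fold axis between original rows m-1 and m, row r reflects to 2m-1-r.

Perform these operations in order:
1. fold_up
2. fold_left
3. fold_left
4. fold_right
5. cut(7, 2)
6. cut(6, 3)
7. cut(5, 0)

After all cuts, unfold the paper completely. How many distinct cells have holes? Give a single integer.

Op 1 fold_up: fold axis h@8; visible region now rows[0,8) x cols[0,32) = 8x32
Op 2 fold_left: fold axis v@16; visible region now rows[0,8) x cols[0,16) = 8x16
Op 3 fold_left: fold axis v@8; visible region now rows[0,8) x cols[0,8) = 8x8
Op 4 fold_right: fold axis v@4; visible region now rows[0,8) x cols[4,8) = 8x4
Op 5 cut(7, 2): punch at orig (7,6); cuts so far [(7, 6)]; region rows[0,8) x cols[4,8) = 8x4
Op 6 cut(6, 3): punch at orig (6,7); cuts so far [(6, 7), (7, 6)]; region rows[0,8) x cols[4,8) = 8x4
Op 7 cut(5, 0): punch at orig (5,4); cuts so far [(5, 4), (6, 7), (7, 6)]; region rows[0,8) x cols[4,8) = 8x4
Unfold 1 (reflect across v@4): 6 holes -> [(5, 3), (5, 4), (6, 0), (6, 7), (7, 1), (7, 6)]
Unfold 2 (reflect across v@8): 12 holes -> [(5, 3), (5, 4), (5, 11), (5, 12), (6, 0), (6, 7), (6, 8), (6, 15), (7, 1), (7, 6), (7, 9), (7, 14)]
Unfold 3 (reflect across v@16): 24 holes -> [(5, 3), (5, 4), (5, 11), (5, 12), (5, 19), (5, 20), (5, 27), (5, 28), (6, 0), (6, 7), (6, 8), (6, 15), (6, 16), (6, 23), (6, 24), (6, 31), (7, 1), (7, 6), (7, 9), (7, 14), (7, 17), (7, 22), (7, 25), (7, 30)]
Unfold 4 (reflect across h@8): 48 holes -> [(5, 3), (5, 4), (5, 11), (5, 12), (5, 19), (5, 20), (5, 27), (5, 28), (6, 0), (6, 7), (6, 8), (6, 15), (6, 16), (6, 23), (6, 24), (6, 31), (7, 1), (7, 6), (7, 9), (7, 14), (7, 17), (7, 22), (7, 25), (7, 30), (8, 1), (8, 6), (8, 9), (8, 14), (8, 17), (8, 22), (8, 25), (8, 30), (9, 0), (9, 7), (9, 8), (9, 15), (9, 16), (9, 23), (9, 24), (9, 31), (10, 3), (10, 4), (10, 11), (10, 12), (10, 19), (10, 20), (10, 27), (10, 28)]

Answer: 48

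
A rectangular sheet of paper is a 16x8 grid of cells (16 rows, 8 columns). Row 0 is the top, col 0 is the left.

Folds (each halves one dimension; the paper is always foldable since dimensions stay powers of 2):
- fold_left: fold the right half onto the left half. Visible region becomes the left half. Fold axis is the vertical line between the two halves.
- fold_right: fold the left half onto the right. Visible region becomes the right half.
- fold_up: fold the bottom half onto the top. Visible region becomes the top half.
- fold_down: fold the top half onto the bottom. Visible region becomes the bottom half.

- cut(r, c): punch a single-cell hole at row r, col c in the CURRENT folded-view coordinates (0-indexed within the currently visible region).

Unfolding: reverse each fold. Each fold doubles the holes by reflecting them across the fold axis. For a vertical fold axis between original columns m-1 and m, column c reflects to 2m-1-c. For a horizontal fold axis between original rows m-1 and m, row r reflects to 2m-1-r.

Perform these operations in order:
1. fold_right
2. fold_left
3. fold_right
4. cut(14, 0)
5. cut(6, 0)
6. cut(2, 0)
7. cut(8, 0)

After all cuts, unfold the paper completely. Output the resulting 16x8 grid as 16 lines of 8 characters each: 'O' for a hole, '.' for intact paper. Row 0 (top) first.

Op 1 fold_right: fold axis v@4; visible region now rows[0,16) x cols[4,8) = 16x4
Op 2 fold_left: fold axis v@6; visible region now rows[0,16) x cols[4,6) = 16x2
Op 3 fold_right: fold axis v@5; visible region now rows[0,16) x cols[5,6) = 16x1
Op 4 cut(14, 0): punch at orig (14,5); cuts so far [(14, 5)]; region rows[0,16) x cols[5,6) = 16x1
Op 5 cut(6, 0): punch at orig (6,5); cuts so far [(6, 5), (14, 5)]; region rows[0,16) x cols[5,6) = 16x1
Op 6 cut(2, 0): punch at orig (2,5); cuts so far [(2, 5), (6, 5), (14, 5)]; region rows[0,16) x cols[5,6) = 16x1
Op 7 cut(8, 0): punch at orig (8,5); cuts so far [(2, 5), (6, 5), (8, 5), (14, 5)]; region rows[0,16) x cols[5,6) = 16x1
Unfold 1 (reflect across v@5): 8 holes -> [(2, 4), (2, 5), (6, 4), (6, 5), (8, 4), (8, 5), (14, 4), (14, 5)]
Unfold 2 (reflect across v@6): 16 holes -> [(2, 4), (2, 5), (2, 6), (2, 7), (6, 4), (6, 5), (6, 6), (6, 7), (8, 4), (8, 5), (8, 6), (8, 7), (14, 4), (14, 5), (14, 6), (14, 7)]
Unfold 3 (reflect across v@4): 32 holes -> [(2, 0), (2, 1), (2, 2), (2, 3), (2, 4), (2, 5), (2, 6), (2, 7), (6, 0), (6, 1), (6, 2), (6, 3), (6, 4), (6, 5), (6, 6), (6, 7), (8, 0), (8, 1), (8, 2), (8, 3), (8, 4), (8, 5), (8, 6), (8, 7), (14, 0), (14, 1), (14, 2), (14, 3), (14, 4), (14, 5), (14, 6), (14, 7)]

Answer: ........
........
OOOOOOOO
........
........
........
OOOOOOOO
........
OOOOOOOO
........
........
........
........
........
OOOOOOOO
........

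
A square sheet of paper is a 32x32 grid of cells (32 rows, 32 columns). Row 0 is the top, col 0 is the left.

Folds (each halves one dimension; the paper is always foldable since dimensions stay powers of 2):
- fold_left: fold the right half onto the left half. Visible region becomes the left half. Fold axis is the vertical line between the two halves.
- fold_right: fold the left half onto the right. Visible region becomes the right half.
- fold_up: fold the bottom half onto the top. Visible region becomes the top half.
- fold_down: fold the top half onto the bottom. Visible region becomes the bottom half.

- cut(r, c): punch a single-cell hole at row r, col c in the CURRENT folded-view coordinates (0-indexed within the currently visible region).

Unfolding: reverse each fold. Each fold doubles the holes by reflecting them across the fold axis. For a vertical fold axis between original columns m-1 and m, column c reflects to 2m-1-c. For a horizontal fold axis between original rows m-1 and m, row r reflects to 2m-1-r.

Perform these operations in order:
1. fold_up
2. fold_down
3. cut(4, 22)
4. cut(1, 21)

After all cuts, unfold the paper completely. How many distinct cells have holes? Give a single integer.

Answer: 8

Derivation:
Op 1 fold_up: fold axis h@16; visible region now rows[0,16) x cols[0,32) = 16x32
Op 2 fold_down: fold axis h@8; visible region now rows[8,16) x cols[0,32) = 8x32
Op 3 cut(4, 22): punch at orig (12,22); cuts so far [(12, 22)]; region rows[8,16) x cols[0,32) = 8x32
Op 4 cut(1, 21): punch at orig (9,21); cuts so far [(9, 21), (12, 22)]; region rows[8,16) x cols[0,32) = 8x32
Unfold 1 (reflect across h@8): 4 holes -> [(3, 22), (6, 21), (9, 21), (12, 22)]
Unfold 2 (reflect across h@16): 8 holes -> [(3, 22), (6, 21), (9, 21), (12, 22), (19, 22), (22, 21), (25, 21), (28, 22)]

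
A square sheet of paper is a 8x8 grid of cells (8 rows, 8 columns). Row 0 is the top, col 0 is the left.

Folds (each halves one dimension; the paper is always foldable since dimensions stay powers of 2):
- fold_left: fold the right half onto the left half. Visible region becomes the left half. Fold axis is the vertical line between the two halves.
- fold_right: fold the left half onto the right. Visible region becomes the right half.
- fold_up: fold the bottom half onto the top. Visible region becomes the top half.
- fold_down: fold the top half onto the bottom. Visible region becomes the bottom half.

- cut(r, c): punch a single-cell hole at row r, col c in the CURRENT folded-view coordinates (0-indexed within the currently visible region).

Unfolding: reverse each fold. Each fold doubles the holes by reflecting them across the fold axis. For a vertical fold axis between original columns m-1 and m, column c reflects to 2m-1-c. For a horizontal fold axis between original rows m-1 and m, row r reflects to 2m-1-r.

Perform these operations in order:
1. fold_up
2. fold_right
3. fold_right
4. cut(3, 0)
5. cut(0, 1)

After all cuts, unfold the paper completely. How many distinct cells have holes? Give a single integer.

Op 1 fold_up: fold axis h@4; visible region now rows[0,4) x cols[0,8) = 4x8
Op 2 fold_right: fold axis v@4; visible region now rows[0,4) x cols[4,8) = 4x4
Op 3 fold_right: fold axis v@6; visible region now rows[0,4) x cols[6,8) = 4x2
Op 4 cut(3, 0): punch at orig (3,6); cuts so far [(3, 6)]; region rows[0,4) x cols[6,8) = 4x2
Op 5 cut(0, 1): punch at orig (0,7); cuts so far [(0, 7), (3, 6)]; region rows[0,4) x cols[6,8) = 4x2
Unfold 1 (reflect across v@6): 4 holes -> [(0, 4), (0, 7), (3, 5), (3, 6)]
Unfold 2 (reflect across v@4): 8 holes -> [(0, 0), (0, 3), (0, 4), (0, 7), (3, 1), (3, 2), (3, 5), (3, 6)]
Unfold 3 (reflect across h@4): 16 holes -> [(0, 0), (0, 3), (0, 4), (0, 7), (3, 1), (3, 2), (3, 5), (3, 6), (4, 1), (4, 2), (4, 5), (4, 6), (7, 0), (7, 3), (7, 4), (7, 7)]

Answer: 16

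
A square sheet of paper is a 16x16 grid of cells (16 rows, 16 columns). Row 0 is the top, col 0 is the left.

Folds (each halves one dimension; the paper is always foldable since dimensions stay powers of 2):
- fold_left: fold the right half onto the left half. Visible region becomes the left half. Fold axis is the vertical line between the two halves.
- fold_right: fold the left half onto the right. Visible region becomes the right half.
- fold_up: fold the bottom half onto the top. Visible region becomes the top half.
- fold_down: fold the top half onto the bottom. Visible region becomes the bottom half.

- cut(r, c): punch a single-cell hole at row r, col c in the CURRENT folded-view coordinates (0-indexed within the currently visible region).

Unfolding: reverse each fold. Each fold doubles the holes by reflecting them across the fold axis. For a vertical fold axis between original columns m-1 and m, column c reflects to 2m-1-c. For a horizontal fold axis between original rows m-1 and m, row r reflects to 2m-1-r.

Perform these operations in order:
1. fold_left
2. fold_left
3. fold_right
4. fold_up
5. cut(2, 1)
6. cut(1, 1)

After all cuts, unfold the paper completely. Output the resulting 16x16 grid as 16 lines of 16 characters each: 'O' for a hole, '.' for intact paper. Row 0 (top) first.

Op 1 fold_left: fold axis v@8; visible region now rows[0,16) x cols[0,8) = 16x8
Op 2 fold_left: fold axis v@4; visible region now rows[0,16) x cols[0,4) = 16x4
Op 3 fold_right: fold axis v@2; visible region now rows[0,16) x cols[2,4) = 16x2
Op 4 fold_up: fold axis h@8; visible region now rows[0,8) x cols[2,4) = 8x2
Op 5 cut(2, 1): punch at orig (2,3); cuts so far [(2, 3)]; region rows[0,8) x cols[2,4) = 8x2
Op 6 cut(1, 1): punch at orig (1,3); cuts so far [(1, 3), (2, 3)]; region rows[0,8) x cols[2,4) = 8x2
Unfold 1 (reflect across h@8): 4 holes -> [(1, 3), (2, 3), (13, 3), (14, 3)]
Unfold 2 (reflect across v@2): 8 holes -> [(1, 0), (1, 3), (2, 0), (2, 3), (13, 0), (13, 3), (14, 0), (14, 3)]
Unfold 3 (reflect across v@4): 16 holes -> [(1, 0), (1, 3), (1, 4), (1, 7), (2, 0), (2, 3), (2, 4), (2, 7), (13, 0), (13, 3), (13, 4), (13, 7), (14, 0), (14, 3), (14, 4), (14, 7)]
Unfold 4 (reflect across v@8): 32 holes -> [(1, 0), (1, 3), (1, 4), (1, 7), (1, 8), (1, 11), (1, 12), (1, 15), (2, 0), (2, 3), (2, 4), (2, 7), (2, 8), (2, 11), (2, 12), (2, 15), (13, 0), (13, 3), (13, 4), (13, 7), (13, 8), (13, 11), (13, 12), (13, 15), (14, 0), (14, 3), (14, 4), (14, 7), (14, 8), (14, 11), (14, 12), (14, 15)]

Answer: ................
O..OO..OO..OO..O
O..OO..OO..OO..O
................
................
................
................
................
................
................
................
................
................
O..OO..OO..OO..O
O..OO..OO..OO..O
................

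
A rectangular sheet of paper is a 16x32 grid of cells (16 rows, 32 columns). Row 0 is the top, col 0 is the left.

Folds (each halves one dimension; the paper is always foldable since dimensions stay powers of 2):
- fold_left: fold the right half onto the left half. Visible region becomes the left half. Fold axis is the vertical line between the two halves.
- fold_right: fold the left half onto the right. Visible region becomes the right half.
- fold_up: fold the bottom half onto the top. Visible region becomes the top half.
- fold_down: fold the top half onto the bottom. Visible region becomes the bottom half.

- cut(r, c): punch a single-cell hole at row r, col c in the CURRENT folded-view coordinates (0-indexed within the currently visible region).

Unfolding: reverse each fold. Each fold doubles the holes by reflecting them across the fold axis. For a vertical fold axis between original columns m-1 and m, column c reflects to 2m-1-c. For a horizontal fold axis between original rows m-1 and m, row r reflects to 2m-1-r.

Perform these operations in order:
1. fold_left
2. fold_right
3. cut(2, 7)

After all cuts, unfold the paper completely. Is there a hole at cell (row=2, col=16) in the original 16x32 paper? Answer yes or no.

Op 1 fold_left: fold axis v@16; visible region now rows[0,16) x cols[0,16) = 16x16
Op 2 fold_right: fold axis v@8; visible region now rows[0,16) x cols[8,16) = 16x8
Op 3 cut(2, 7): punch at orig (2,15); cuts so far [(2, 15)]; region rows[0,16) x cols[8,16) = 16x8
Unfold 1 (reflect across v@8): 2 holes -> [(2, 0), (2, 15)]
Unfold 2 (reflect across v@16): 4 holes -> [(2, 0), (2, 15), (2, 16), (2, 31)]
Holes: [(2, 0), (2, 15), (2, 16), (2, 31)]

Answer: yes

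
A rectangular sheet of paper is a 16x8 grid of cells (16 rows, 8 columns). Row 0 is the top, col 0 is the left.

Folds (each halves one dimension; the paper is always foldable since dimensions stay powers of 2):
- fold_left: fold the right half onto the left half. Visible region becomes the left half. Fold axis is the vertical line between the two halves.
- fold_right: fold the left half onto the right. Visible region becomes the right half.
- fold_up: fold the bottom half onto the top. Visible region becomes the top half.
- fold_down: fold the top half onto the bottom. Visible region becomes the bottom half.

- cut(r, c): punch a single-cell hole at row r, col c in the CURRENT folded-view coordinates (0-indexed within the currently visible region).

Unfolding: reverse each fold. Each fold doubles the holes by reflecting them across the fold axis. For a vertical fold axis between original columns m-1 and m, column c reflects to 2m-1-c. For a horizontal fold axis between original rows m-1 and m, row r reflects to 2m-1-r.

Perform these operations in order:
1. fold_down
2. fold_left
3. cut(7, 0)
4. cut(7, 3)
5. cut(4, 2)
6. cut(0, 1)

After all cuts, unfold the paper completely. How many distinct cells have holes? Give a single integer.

Answer: 16

Derivation:
Op 1 fold_down: fold axis h@8; visible region now rows[8,16) x cols[0,8) = 8x8
Op 2 fold_left: fold axis v@4; visible region now rows[8,16) x cols[0,4) = 8x4
Op 3 cut(7, 0): punch at orig (15,0); cuts so far [(15, 0)]; region rows[8,16) x cols[0,4) = 8x4
Op 4 cut(7, 3): punch at orig (15,3); cuts so far [(15, 0), (15, 3)]; region rows[8,16) x cols[0,4) = 8x4
Op 5 cut(4, 2): punch at orig (12,2); cuts so far [(12, 2), (15, 0), (15, 3)]; region rows[8,16) x cols[0,4) = 8x4
Op 6 cut(0, 1): punch at orig (8,1); cuts so far [(8, 1), (12, 2), (15, 0), (15, 3)]; region rows[8,16) x cols[0,4) = 8x4
Unfold 1 (reflect across v@4): 8 holes -> [(8, 1), (8, 6), (12, 2), (12, 5), (15, 0), (15, 3), (15, 4), (15, 7)]
Unfold 2 (reflect across h@8): 16 holes -> [(0, 0), (0, 3), (0, 4), (0, 7), (3, 2), (3, 5), (7, 1), (7, 6), (8, 1), (8, 6), (12, 2), (12, 5), (15, 0), (15, 3), (15, 4), (15, 7)]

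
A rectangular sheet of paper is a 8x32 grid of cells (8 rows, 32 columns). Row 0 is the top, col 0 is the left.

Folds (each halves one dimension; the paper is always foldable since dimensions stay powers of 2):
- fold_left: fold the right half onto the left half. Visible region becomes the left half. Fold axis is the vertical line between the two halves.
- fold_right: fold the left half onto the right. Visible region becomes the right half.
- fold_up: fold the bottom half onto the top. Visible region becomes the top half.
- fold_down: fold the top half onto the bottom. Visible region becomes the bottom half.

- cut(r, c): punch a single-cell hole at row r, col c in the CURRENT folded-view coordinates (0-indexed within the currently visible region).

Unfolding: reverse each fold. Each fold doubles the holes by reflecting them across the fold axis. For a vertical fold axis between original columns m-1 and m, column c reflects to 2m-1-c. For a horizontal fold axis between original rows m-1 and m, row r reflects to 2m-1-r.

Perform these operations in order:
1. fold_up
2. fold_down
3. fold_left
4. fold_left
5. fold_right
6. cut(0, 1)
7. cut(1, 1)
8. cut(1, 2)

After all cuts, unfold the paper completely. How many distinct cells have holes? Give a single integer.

Op 1 fold_up: fold axis h@4; visible region now rows[0,4) x cols[0,32) = 4x32
Op 2 fold_down: fold axis h@2; visible region now rows[2,4) x cols[0,32) = 2x32
Op 3 fold_left: fold axis v@16; visible region now rows[2,4) x cols[0,16) = 2x16
Op 4 fold_left: fold axis v@8; visible region now rows[2,4) x cols[0,8) = 2x8
Op 5 fold_right: fold axis v@4; visible region now rows[2,4) x cols[4,8) = 2x4
Op 6 cut(0, 1): punch at orig (2,5); cuts so far [(2, 5)]; region rows[2,4) x cols[4,8) = 2x4
Op 7 cut(1, 1): punch at orig (3,5); cuts so far [(2, 5), (3, 5)]; region rows[2,4) x cols[4,8) = 2x4
Op 8 cut(1, 2): punch at orig (3,6); cuts so far [(2, 5), (3, 5), (3, 6)]; region rows[2,4) x cols[4,8) = 2x4
Unfold 1 (reflect across v@4): 6 holes -> [(2, 2), (2, 5), (3, 1), (3, 2), (3, 5), (3, 6)]
Unfold 2 (reflect across v@8): 12 holes -> [(2, 2), (2, 5), (2, 10), (2, 13), (3, 1), (3, 2), (3, 5), (3, 6), (3, 9), (3, 10), (3, 13), (3, 14)]
Unfold 3 (reflect across v@16): 24 holes -> [(2, 2), (2, 5), (2, 10), (2, 13), (2, 18), (2, 21), (2, 26), (2, 29), (3, 1), (3, 2), (3, 5), (3, 6), (3, 9), (3, 10), (3, 13), (3, 14), (3, 17), (3, 18), (3, 21), (3, 22), (3, 25), (3, 26), (3, 29), (3, 30)]
Unfold 4 (reflect across h@2): 48 holes -> [(0, 1), (0, 2), (0, 5), (0, 6), (0, 9), (0, 10), (0, 13), (0, 14), (0, 17), (0, 18), (0, 21), (0, 22), (0, 25), (0, 26), (0, 29), (0, 30), (1, 2), (1, 5), (1, 10), (1, 13), (1, 18), (1, 21), (1, 26), (1, 29), (2, 2), (2, 5), (2, 10), (2, 13), (2, 18), (2, 21), (2, 26), (2, 29), (3, 1), (3, 2), (3, 5), (3, 6), (3, 9), (3, 10), (3, 13), (3, 14), (3, 17), (3, 18), (3, 21), (3, 22), (3, 25), (3, 26), (3, 29), (3, 30)]
Unfold 5 (reflect across h@4): 96 holes -> [(0, 1), (0, 2), (0, 5), (0, 6), (0, 9), (0, 10), (0, 13), (0, 14), (0, 17), (0, 18), (0, 21), (0, 22), (0, 25), (0, 26), (0, 29), (0, 30), (1, 2), (1, 5), (1, 10), (1, 13), (1, 18), (1, 21), (1, 26), (1, 29), (2, 2), (2, 5), (2, 10), (2, 13), (2, 18), (2, 21), (2, 26), (2, 29), (3, 1), (3, 2), (3, 5), (3, 6), (3, 9), (3, 10), (3, 13), (3, 14), (3, 17), (3, 18), (3, 21), (3, 22), (3, 25), (3, 26), (3, 29), (3, 30), (4, 1), (4, 2), (4, 5), (4, 6), (4, 9), (4, 10), (4, 13), (4, 14), (4, 17), (4, 18), (4, 21), (4, 22), (4, 25), (4, 26), (4, 29), (4, 30), (5, 2), (5, 5), (5, 10), (5, 13), (5, 18), (5, 21), (5, 26), (5, 29), (6, 2), (6, 5), (6, 10), (6, 13), (6, 18), (6, 21), (6, 26), (6, 29), (7, 1), (7, 2), (7, 5), (7, 6), (7, 9), (7, 10), (7, 13), (7, 14), (7, 17), (7, 18), (7, 21), (7, 22), (7, 25), (7, 26), (7, 29), (7, 30)]

Answer: 96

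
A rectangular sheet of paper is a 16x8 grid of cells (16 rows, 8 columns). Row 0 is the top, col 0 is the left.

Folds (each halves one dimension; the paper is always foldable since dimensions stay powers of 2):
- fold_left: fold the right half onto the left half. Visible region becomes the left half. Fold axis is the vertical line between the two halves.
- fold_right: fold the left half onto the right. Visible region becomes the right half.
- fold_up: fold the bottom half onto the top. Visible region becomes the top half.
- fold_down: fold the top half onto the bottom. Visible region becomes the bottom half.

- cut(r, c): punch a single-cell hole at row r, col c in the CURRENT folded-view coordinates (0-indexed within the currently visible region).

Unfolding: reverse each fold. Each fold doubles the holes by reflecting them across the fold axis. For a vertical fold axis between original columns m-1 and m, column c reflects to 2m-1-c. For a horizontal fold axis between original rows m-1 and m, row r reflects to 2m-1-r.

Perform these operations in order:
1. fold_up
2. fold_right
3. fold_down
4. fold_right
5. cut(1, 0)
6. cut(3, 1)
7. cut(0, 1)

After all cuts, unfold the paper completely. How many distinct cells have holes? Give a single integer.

Answer: 48

Derivation:
Op 1 fold_up: fold axis h@8; visible region now rows[0,8) x cols[0,8) = 8x8
Op 2 fold_right: fold axis v@4; visible region now rows[0,8) x cols[4,8) = 8x4
Op 3 fold_down: fold axis h@4; visible region now rows[4,8) x cols[4,8) = 4x4
Op 4 fold_right: fold axis v@6; visible region now rows[4,8) x cols[6,8) = 4x2
Op 5 cut(1, 0): punch at orig (5,6); cuts so far [(5, 6)]; region rows[4,8) x cols[6,8) = 4x2
Op 6 cut(3, 1): punch at orig (7,7); cuts so far [(5, 6), (7, 7)]; region rows[4,8) x cols[6,8) = 4x2
Op 7 cut(0, 1): punch at orig (4,7); cuts so far [(4, 7), (5, 6), (7, 7)]; region rows[4,8) x cols[6,8) = 4x2
Unfold 1 (reflect across v@6): 6 holes -> [(4, 4), (4, 7), (5, 5), (5, 6), (7, 4), (7, 7)]
Unfold 2 (reflect across h@4): 12 holes -> [(0, 4), (0, 7), (2, 5), (2, 6), (3, 4), (3, 7), (4, 4), (4, 7), (5, 5), (5, 6), (7, 4), (7, 7)]
Unfold 3 (reflect across v@4): 24 holes -> [(0, 0), (0, 3), (0, 4), (0, 7), (2, 1), (2, 2), (2, 5), (2, 6), (3, 0), (3, 3), (3, 4), (3, 7), (4, 0), (4, 3), (4, 4), (4, 7), (5, 1), (5, 2), (5, 5), (5, 6), (7, 0), (7, 3), (7, 4), (7, 7)]
Unfold 4 (reflect across h@8): 48 holes -> [(0, 0), (0, 3), (0, 4), (0, 7), (2, 1), (2, 2), (2, 5), (2, 6), (3, 0), (3, 3), (3, 4), (3, 7), (4, 0), (4, 3), (4, 4), (4, 7), (5, 1), (5, 2), (5, 5), (5, 6), (7, 0), (7, 3), (7, 4), (7, 7), (8, 0), (8, 3), (8, 4), (8, 7), (10, 1), (10, 2), (10, 5), (10, 6), (11, 0), (11, 3), (11, 4), (11, 7), (12, 0), (12, 3), (12, 4), (12, 7), (13, 1), (13, 2), (13, 5), (13, 6), (15, 0), (15, 3), (15, 4), (15, 7)]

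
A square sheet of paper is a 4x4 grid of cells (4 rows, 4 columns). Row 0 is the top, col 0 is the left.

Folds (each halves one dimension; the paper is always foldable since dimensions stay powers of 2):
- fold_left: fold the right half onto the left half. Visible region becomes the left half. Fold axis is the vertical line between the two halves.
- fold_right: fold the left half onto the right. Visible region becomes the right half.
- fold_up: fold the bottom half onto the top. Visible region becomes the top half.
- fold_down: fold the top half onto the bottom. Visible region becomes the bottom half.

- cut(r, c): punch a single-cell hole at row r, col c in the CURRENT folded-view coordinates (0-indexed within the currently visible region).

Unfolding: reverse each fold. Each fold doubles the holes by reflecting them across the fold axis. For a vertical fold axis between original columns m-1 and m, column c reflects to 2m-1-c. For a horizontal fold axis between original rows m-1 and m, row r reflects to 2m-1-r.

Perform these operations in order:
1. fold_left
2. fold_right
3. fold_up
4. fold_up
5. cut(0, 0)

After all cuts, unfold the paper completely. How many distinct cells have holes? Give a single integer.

Op 1 fold_left: fold axis v@2; visible region now rows[0,4) x cols[0,2) = 4x2
Op 2 fold_right: fold axis v@1; visible region now rows[0,4) x cols[1,2) = 4x1
Op 3 fold_up: fold axis h@2; visible region now rows[0,2) x cols[1,2) = 2x1
Op 4 fold_up: fold axis h@1; visible region now rows[0,1) x cols[1,2) = 1x1
Op 5 cut(0, 0): punch at orig (0,1); cuts so far [(0, 1)]; region rows[0,1) x cols[1,2) = 1x1
Unfold 1 (reflect across h@1): 2 holes -> [(0, 1), (1, 1)]
Unfold 2 (reflect across h@2): 4 holes -> [(0, 1), (1, 1), (2, 1), (3, 1)]
Unfold 3 (reflect across v@1): 8 holes -> [(0, 0), (0, 1), (1, 0), (1, 1), (2, 0), (2, 1), (3, 0), (3, 1)]
Unfold 4 (reflect across v@2): 16 holes -> [(0, 0), (0, 1), (0, 2), (0, 3), (1, 0), (1, 1), (1, 2), (1, 3), (2, 0), (2, 1), (2, 2), (2, 3), (3, 0), (3, 1), (3, 2), (3, 3)]

Answer: 16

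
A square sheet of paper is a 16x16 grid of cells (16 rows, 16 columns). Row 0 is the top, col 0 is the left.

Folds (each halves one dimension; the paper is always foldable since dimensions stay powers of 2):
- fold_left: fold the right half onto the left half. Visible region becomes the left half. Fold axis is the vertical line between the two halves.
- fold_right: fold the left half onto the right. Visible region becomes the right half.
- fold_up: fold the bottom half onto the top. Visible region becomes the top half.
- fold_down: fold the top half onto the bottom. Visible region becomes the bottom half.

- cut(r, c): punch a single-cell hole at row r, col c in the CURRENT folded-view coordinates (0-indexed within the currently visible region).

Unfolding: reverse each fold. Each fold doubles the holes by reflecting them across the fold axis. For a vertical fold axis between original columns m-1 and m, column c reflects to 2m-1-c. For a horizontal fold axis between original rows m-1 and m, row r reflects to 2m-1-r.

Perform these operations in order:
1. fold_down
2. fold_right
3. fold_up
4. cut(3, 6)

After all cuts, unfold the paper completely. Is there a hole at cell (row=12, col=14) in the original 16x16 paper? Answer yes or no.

Answer: yes

Derivation:
Op 1 fold_down: fold axis h@8; visible region now rows[8,16) x cols[0,16) = 8x16
Op 2 fold_right: fold axis v@8; visible region now rows[8,16) x cols[8,16) = 8x8
Op 3 fold_up: fold axis h@12; visible region now rows[8,12) x cols[8,16) = 4x8
Op 4 cut(3, 6): punch at orig (11,14); cuts so far [(11, 14)]; region rows[8,12) x cols[8,16) = 4x8
Unfold 1 (reflect across h@12): 2 holes -> [(11, 14), (12, 14)]
Unfold 2 (reflect across v@8): 4 holes -> [(11, 1), (11, 14), (12, 1), (12, 14)]
Unfold 3 (reflect across h@8): 8 holes -> [(3, 1), (3, 14), (4, 1), (4, 14), (11, 1), (11, 14), (12, 1), (12, 14)]
Holes: [(3, 1), (3, 14), (4, 1), (4, 14), (11, 1), (11, 14), (12, 1), (12, 14)]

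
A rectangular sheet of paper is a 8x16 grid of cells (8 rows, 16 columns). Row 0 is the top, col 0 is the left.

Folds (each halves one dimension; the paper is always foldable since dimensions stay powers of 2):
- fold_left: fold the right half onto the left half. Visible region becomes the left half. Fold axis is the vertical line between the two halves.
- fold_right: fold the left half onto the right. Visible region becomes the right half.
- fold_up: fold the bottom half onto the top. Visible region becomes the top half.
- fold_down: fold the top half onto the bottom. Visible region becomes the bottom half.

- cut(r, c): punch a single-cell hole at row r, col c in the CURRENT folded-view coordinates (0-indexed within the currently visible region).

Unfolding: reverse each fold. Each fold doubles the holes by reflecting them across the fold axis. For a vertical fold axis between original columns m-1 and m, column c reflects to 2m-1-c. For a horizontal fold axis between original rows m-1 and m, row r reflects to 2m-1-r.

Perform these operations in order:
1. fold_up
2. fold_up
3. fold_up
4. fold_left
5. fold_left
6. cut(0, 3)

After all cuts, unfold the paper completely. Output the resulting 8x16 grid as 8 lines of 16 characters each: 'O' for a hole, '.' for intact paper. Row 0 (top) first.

Op 1 fold_up: fold axis h@4; visible region now rows[0,4) x cols[0,16) = 4x16
Op 2 fold_up: fold axis h@2; visible region now rows[0,2) x cols[0,16) = 2x16
Op 3 fold_up: fold axis h@1; visible region now rows[0,1) x cols[0,16) = 1x16
Op 4 fold_left: fold axis v@8; visible region now rows[0,1) x cols[0,8) = 1x8
Op 5 fold_left: fold axis v@4; visible region now rows[0,1) x cols[0,4) = 1x4
Op 6 cut(0, 3): punch at orig (0,3); cuts so far [(0, 3)]; region rows[0,1) x cols[0,4) = 1x4
Unfold 1 (reflect across v@4): 2 holes -> [(0, 3), (0, 4)]
Unfold 2 (reflect across v@8): 4 holes -> [(0, 3), (0, 4), (0, 11), (0, 12)]
Unfold 3 (reflect across h@1): 8 holes -> [(0, 3), (0, 4), (0, 11), (0, 12), (1, 3), (1, 4), (1, 11), (1, 12)]
Unfold 4 (reflect across h@2): 16 holes -> [(0, 3), (0, 4), (0, 11), (0, 12), (1, 3), (1, 4), (1, 11), (1, 12), (2, 3), (2, 4), (2, 11), (2, 12), (3, 3), (3, 4), (3, 11), (3, 12)]
Unfold 5 (reflect across h@4): 32 holes -> [(0, 3), (0, 4), (0, 11), (0, 12), (1, 3), (1, 4), (1, 11), (1, 12), (2, 3), (2, 4), (2, 11), (2, 12), (3, 3), (3, 4), (3, 11), (3, 12), (4, 3), (4, 4), (4, 11), (4, 12), (5, 3), (5, 4), (5, 11), (5, 12), (6, 3), (6, 4), (6, 11), (6, 12), (7, 3), (7, 4), (7, 11), (7, 12)]

Answer: ...OO......OO...
...OO......OO...
...OO......OO...
...OO......OO...
...OO......OO...
...OO......OO...
...OO......OO...
...OO......OO...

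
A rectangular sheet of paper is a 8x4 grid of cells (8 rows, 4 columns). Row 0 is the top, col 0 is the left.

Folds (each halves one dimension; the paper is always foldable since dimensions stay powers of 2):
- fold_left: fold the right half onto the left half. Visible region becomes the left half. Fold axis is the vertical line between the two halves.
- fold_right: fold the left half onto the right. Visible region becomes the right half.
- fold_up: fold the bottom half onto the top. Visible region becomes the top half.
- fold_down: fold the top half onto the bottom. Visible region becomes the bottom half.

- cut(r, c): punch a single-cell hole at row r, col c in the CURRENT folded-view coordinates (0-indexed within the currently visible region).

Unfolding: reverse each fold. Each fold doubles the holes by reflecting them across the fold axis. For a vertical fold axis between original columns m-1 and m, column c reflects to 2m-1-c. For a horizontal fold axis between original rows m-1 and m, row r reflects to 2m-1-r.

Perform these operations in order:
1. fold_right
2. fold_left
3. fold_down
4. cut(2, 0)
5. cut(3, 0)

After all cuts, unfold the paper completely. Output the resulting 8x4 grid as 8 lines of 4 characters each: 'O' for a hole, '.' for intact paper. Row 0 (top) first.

Answer: OOOO
OOOO
....
....
....
....
OOOO
OOOO

Derivation:
Op 1 fold_right: fold axis v@2; visible region now rows[0,8) x cols[2,4) = 8x2
Op 2 fold_left: fold axis v@3; visible region now rows[0,8) x cols[2,3) = 8x1
Op 3 fold_down: fold axis h@4; visible region now rows[4,8) x cols[2,3) = 4x1
Op 4 cut(2, 0): punch at orig (6,2); cuts so far [(6, 2)]; region rows[4,8) x cols[2,3) = 4x1
Op 5 cut(3, 0): punch at orig (7,2); cuts so far [(6, 2), (7, 2)]; region rows[4,8) x cols[2,3) = 4x1
Unfold 1 (reflect across h@4): 4 holes -> [(0, 2), (1, 2), (6, 2), (7, 2)]
Unfold 2 (reflect across v@3): 8 holes -> [(0, 2), (0, 3), (1, 2), (1, 3), (6, 2), (6, 3), (7, 2), (7, 3)]
Unfold 3 (reflect across v@2): 16 holes -> [(0, 0), (0, 1), (0, 2), (0, 3), (1, 0), (1, 1), (1, 2), (1, 3), (6, 0), (6, 1), (6, 2), (6, 3), (7, 0), (7, 1), (7, 2), (7, 3)]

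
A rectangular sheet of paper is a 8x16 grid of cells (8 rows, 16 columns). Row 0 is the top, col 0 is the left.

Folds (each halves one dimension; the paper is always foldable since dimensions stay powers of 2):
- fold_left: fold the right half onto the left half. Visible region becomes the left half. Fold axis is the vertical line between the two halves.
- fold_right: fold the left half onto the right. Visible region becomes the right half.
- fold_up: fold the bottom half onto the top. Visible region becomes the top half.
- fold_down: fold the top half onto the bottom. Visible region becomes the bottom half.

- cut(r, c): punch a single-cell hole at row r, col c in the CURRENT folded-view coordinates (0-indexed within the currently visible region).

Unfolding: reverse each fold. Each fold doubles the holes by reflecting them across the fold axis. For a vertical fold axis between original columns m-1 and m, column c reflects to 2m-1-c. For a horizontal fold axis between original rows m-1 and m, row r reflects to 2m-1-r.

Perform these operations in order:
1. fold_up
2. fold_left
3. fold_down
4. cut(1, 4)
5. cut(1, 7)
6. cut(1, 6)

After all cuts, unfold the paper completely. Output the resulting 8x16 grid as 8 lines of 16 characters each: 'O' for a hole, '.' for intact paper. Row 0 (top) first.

Answer: ....O.OOOO.O....
................
................
....O.OOOO.O....
....O.OOOO.O....
................
................
....O.OOOO.O....

Derivation:
Op 1 fold_up: fold axis h@4; visible region now rows[0,4) x cols[0,16) = 4x16
Op 2 fold_left: fold axis v@8; visible region now rows[0,4) x cols[0,8) = 4x8
Op 3 fold_down: fold axis h@2; visible region now rows[2,4) x cols[0,8) = 2x8
Op 4 cut(1, 4): punch at orig (3,4); cuts so far [(3, 4)]; region rows[2,4) x cols[0,8) = 2x8
Op 5 cut(1, 7): punch at orig (3,7); cuts so far [(3, 4), (3, 7)]; region rows[2,4) x cols[0,8) = 2x8
Op 6 cut(1, 6): punch at orig (3,6); cuts so far [(3, 4), (3, 6), (3, 7)]; region rows[2,4) x cols[0,8) = 2x8
Unfold 1 (reflect across h@2): 6 holes -> [(0, 4), (0, 6), (0, 7), (3, 4), (3, 6), (3, 7)]
Unfold 2 (reflect across v@8): 12 holes -> [(0, 4), (0, 6), (0, 7), (0, 8), (0, 9), (0, 11), (3, 4), (3, 6), (3, 7), (3, 8), (3, 9), (3, 11)]
Unfold 3 (reflect across h@4): 24 holes -> [(0, 4), (0, 6), (0, 7), (0, 8), (0, 9), (0, 11), (3, 4), (3, 6), (3, 7), (3, 8), (3, 9), (3, 11), (4, 4), (4, 6), (4, 7), (4, 8), (4, 9), (4, 11), (7, 4), (7, 6), (7, 7), (7, 8), (7, 9), (7, 11)]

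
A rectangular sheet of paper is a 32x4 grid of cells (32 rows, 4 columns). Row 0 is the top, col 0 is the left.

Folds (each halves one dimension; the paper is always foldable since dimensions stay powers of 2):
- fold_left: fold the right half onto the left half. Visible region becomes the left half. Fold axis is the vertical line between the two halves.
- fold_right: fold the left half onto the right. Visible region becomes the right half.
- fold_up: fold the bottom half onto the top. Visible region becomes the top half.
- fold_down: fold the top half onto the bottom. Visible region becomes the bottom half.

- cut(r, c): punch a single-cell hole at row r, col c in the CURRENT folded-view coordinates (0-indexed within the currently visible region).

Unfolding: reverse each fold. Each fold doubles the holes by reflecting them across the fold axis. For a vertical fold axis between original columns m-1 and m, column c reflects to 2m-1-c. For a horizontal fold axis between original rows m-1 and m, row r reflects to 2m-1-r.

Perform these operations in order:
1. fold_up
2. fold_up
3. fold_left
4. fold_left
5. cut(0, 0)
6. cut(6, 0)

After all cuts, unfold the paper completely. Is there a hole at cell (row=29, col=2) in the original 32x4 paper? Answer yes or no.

Answer: no

Derivation:
Op 1 fold_up: fold axis h@16; visible region now rows[0,16) x cols[0,4) = 16x4
Op 2 fold_up: fold axis h@8; visible region now rows[0,8) x cols[0,4) = 8x4
Op 3 fold_left: fold axis v@2; visible region now rows[0,8) x cols[0,2) = 8x2
Op 4 fold_left: fold axis v@1; visible region now rows[0,8) x cols[0,1) = 8x1
Op 5 cut(0, 0): punch at orig (0,0); cuts so far [(0, 0)]; region rows[0,8) x cols[0,1) = 8x1
Op 6 cut(6, 0): punch at orig (6,0); cuts so far [(0, 0), (6, 0)]; region rows[0,8) x cols[0,1) = 8x1
Unfold 1 (reflect across v@1): 4 holes -> [(0, 0), (0, 1), (6, 0), (6, 1)]
Unfold 2 (reflect across v@2): 8 holes -> [(0, 0), (0, 1), (0, 2), (0, 3), (6, 0), (6, 1), (6, 2), (6, 3)]
Unfold 3 (reflect across h@8): 16 holes -> [(0, 0), (0, 1), (0, 2), (0, 3), (6, 0), (6, 1), (6, 2), (6, 3), (9, 0), (9, 1), (9, 2), (9, 3), (15, 0), (15, 1), (15, 2), (15, 3)]
Unfold 4 (reflect across h@16): 32 holes -> [(0, 0), (0, 1), (0, 2), (0, 3), (6, 0), (6, 1), (6, 2), (6, 3), (9, 0), (9, 1), (9, 2), (9, 3), (15, 0), (15, 1), (15, 2), (15, 3), (16, 0), (16, 1), (16, 2), (16, 3), (22, 0), (22, 1), (22, 2), (22, 3), (25, 0), (25, 1), (25, 2), (25, 3), (31, 0), (31, 1), (31, 2), (31, 3)]
Holes: [(0, 0), (0, 1), (0, 2), (0, 3), (6, 0), (6, 1), (6, 2), (6, 3), (9, 0), (9, 1), (9, 2), (9, 3), (15, 0), (15, 1), (15, 2), (15, 3), (16, 0), (16, 1), (16, 2), (16, 3), (22, 0), (22, 1), (22, 2), (22, 3), (25, 0), (25, 1), (25, 2), (25, 3), (31, 0), (31, 1), (31, 2), (31, 3)]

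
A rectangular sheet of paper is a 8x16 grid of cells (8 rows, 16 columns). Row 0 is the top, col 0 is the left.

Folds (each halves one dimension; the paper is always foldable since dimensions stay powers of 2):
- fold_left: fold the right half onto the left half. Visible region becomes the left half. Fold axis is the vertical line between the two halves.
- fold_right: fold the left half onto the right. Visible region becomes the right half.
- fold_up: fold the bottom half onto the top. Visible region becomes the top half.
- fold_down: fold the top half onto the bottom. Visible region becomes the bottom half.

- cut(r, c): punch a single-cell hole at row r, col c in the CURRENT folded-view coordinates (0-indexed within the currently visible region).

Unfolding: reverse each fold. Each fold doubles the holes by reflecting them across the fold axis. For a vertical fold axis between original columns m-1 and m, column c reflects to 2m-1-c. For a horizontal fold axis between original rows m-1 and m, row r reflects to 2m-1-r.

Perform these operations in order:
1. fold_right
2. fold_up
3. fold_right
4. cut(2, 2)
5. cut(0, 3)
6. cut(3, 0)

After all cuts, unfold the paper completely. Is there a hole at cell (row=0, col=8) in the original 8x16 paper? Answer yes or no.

Answer: yes

Derivation:
Op 1 fold_right: fold axis v@8; visible region now rows[0,8) x cols[8,16) = 8x8
Op 2 fold_up: fold axis h@4; visible region now rows[0,4) x cols[8,16) = 4x8
Op 3 fold_right: fold axis v@12; visible region now rows[0,4) x cols[12,16) = 4x4
Op 4 cut(2, 2): punch at orig (2,14); cuts so far [(2, 14)]; region rows[0,4) x cols[12,16) = 4x4
Op 5 cut(0, 3): punch at orig (0,15); cuts so far [(0, 15), (2, 14)]; region rows[0,4) x cols[12,16) = 4x4
Op 6 cut(3, 0): punch at orig (3,12); cuts so far [(0, 15), (2, 14), (3, 12)]; region rows[0,4) x cols[12,16) = 4x4
Unfold 1 (reflect across v@12): 6 holes -> [(0, 8), (0, 15), (2, 9), (2, 14), (3, 11), (3, 12)]
Unfold 2 (reflect across h@4): 12 holes -> [(0, 8), (0, 15), (2, 9), (2, 14), (3, 11), (3, 12), (4, 11), (4, 12), (5, 9), (5, 14), (7, 8), (7, 15)]
Unfold 3 (reflect across v@8): 24 holes -> [(0, 0), (0, 7), (0, 8), (0, 15), (2, 1), (2, 6), (2, 9), (2, 14), (3, 3), (3, 4), (3, 11), (3, 12), (4, 3), (4, 4), (4, 11), (4, 12), (5, 1), (5, 6), (5, 9), (5, 14), (7, 0), (7, 7), (7, 8), (7, 15)]
Holes: [(0, 0), (0, 7), (0, 8), (0, 15), (2, 1), (2, 6), (2, 9), (2, 14), (3, 3), (3, 4), (3, 11), (3, 12), (4, 3), (4, 4), (4, 11), (4, 12), (5, 1), (5, 6), (5, 9), (5, 14), (7, 0), (7, 7), (7, 8), (7, 15)]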